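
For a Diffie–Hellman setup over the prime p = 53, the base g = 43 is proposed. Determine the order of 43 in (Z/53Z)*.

26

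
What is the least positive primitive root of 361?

2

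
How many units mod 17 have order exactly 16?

8

φ(17) = 17 − 1 = 16 = 2^4.
(Z/17Z)^× is cyclic (|G| = 16); a cyclic group of order m has exactly φ(d) elements of each order d | m, and none otherwise.
16 = 2^4 divides 16, and φ(16) = 8.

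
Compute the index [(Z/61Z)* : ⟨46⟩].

2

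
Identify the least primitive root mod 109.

φ(109) = 109 − 1 = 108 = 2^2 · 3^3.
g is a primitive root iff g^(108/q) ≢ 1 (mod 109) for each prime q ∈ {2, 3}.
g = 2: 2^54 ≡ 108; 2^36 ≡ 1 — hits 1, so not a primitive root.
g = 3: 3^54 ≡ 1 — hits 1, so not a primitive root.
g = 4: 4^54 ≡ 1 — hits 1, so not a primitive root.
g = 5: 5^54 ≡ 1 — hits 1, so not a primitive root.
g = 6: 6^54 ≡ 108; 6^36 ≡ 63 — none is 1, so 6 is a primitive root.
Hence the least primitive root of 109 is 6.

6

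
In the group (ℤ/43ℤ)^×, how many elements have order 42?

12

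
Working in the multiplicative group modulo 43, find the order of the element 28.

42

The order of 28 must divide φ(43) = 43 − 1 = 42 = 2 · 3 · 7.
Divisors of 42: 1, 2, 3, 6, 7, 14, 21, 42.
Evaluate successive powers at the divisors of 42:
28^1 ≡ 28
28^2 ≡ 10
28^3 ≡ 22
28^6 ≡ 11
28^7 ≡ 7
28^14 ≡ 6
28^21 ≡ 42
28^42 ≡ 1
Therefore the multiplicative order of 28 modulo 43 is 42.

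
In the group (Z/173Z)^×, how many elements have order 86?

φ(173) = 173 − 1 = 172 = 2^2 · 43.
(Z/173Z)^× is cyclic (|G| = 172); a cyclic group of order m has exactly φ(d) elements of each order d | m, and none otherwise.
86 = 2 · 43 divides 172, and φ(86) = 42.

42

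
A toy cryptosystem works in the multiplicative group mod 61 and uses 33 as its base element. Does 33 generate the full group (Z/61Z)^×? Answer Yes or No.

No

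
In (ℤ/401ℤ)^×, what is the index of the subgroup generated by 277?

1

The order of 277 must divide φ(401) = 401 − 1 = 400 = 2^4 · 5^2.
Divisors of 400: 1, 2, 4, 5, 8, 10, 16, 20, 25, 40, 50, 80, 100, 200, 400.
Test each divisor d:
277^1 ≡ 277 (mod 401)
277^2 ≡ 138 (mod 401)
277^4 ≡ 197 (mod 401)
277^5 ≡ 33 (mod 401)
277^8 ≡ 313 (mod 401)
277^10 ≡ 287 (mod 401)
277^16 ≡ 125 (mod 401)
277^20 ≡ 164 (mod 401)
277^25 ≡ 199 (mod 401)
277^40 ≡ 29 (mod 401)
277^50 ≡ 303 (mod 401)
277^80 ≡ 39 (mod 401)
277^100 ≡ 381 (mod 401)
277^200 ≡ 400 (mod 401)
277^400 ≡ 1 (mod 401) ✓
The order of 277 is 400, so the subgroup it generates has 400 elements.
Index = |(Z/401Z)^×| / |⟨277⟩| = 400 / 400 = 1.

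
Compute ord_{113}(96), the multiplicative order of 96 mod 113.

The order of 96 must divide φ(113) = 113 − 1 = 112 = 2^4 · 7.
Divisors of 112: 1, 2, 4, 7, 8, 14, 16, 28, 56, 112.
Evaluate successive powers at the divisors of 112:
96^1 ≡ 96 (mod 113)
96^2 ≡ 63 (mod 113)
96^4 ≡ 14 (mod 113)
96^7 ≡ 35 (mod 113)
96^8 ≡ 83 (mod 113)
96^14 ≡ 95 (mod 113)
96^16 ≡ 109 (mod 113)
96^28 ≡ 98 (mod 113)
96^56 ≡ 112 (mod 113)
96^112 ≡ 1 (mod 113) ✓
Hence ord(96) = 112.

112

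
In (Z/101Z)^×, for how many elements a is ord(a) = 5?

4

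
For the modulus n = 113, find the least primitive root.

φ(113) = 113 − 1 = 112 = 2^4 · 7.
Test candidates g = 2, 3, … against the prime factors q ∈ {2, 7} of φ(113): g is a generator iff g^(112/q) ≢ 1 for every such q.
g = 2: 2^56 ≡ 1 — hits 1, so not a primitive root.
g = 3: 3^56 ≡ 112; 3^16 ≡ 49 — none is 1, so 3 is a primitive root.
The smallest primitive root modulo 113 is 3.

3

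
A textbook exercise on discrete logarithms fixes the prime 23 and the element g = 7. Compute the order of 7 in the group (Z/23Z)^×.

22

The order of 7 must divide φ(23) = 23 − 1 = 22 = 2 · 11.
Divisors of 22: 1, 2, 11, 22.
Compute 7^d (mod 23) for the divisors d until we hit 1:
7^1 ≡ 7
7^2 ≡ 3
7^11 ≡ 22
7^22 ≡ 1
So ord_23(7) = 22.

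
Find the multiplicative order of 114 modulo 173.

172

ord(114) | φ(173) = 173 − 1 = 172 = 2^2 · 43.
Divisors of 172: 1, 2, 4, 43, 86, 172.
Check 114^d mod 173 for each divisor in increasing order:
114^1 ≡ 114 (mod 173)
114^2 ≡ 21 (mod 173)
114^4 ≡ 95 (mod 173)
114^43 ≡ 80 (mod 173)
114^86 ≡ 172 (mod 173)
114^172 ≡ 1 (mod 173) ✓
So ord_173(114) = 172.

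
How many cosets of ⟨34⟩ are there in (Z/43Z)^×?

1

ord(34) | φ(43) = 43 − 1 = 42 = 2 · 3 · 7.
Divisors of 42: 1, 2, 3, 6, 7, 14, 21, 42.
Compute 34^d (mod 43) for the divisors d until we hit 1:
34^1 ≡ 34
34^2 ≡ 38
34^3 ≡ 2
34^6 ≡ 4
34^7 ≡ 7
34^14 ≡ 6
34^21 ≡ 42
34^42 ≡ 1
The order of 34 is 42, so the subgroup it generates has 42 elements.
[(Z/43Z)^× : ⟨34⟩] = 42/42 = 1.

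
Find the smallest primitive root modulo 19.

φ(19) = 19 − 1 = 18 = 2 · 3^2.
g is a primitive root iff g^(18/q) ≢ 1 (mod 19) for each prime q ∈ {2, 3}.
g = 2: 2^9 ≡ 18; 2^6 ≡ 7 — none is 1, so 2 is a primitive root.
So 2 is the smallest generator of (Z/19Z)^×.

2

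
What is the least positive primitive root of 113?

φ(113) = 113 − 1 = 112 = 2^4 · 7.
g is a primitive root iff g^(112/q) ≢ 1 (mod 113) for each prime q ∈ {2, 7}.
g = 2: 2^56 ≡ 1 — hits 1, so not a primitive root.
g = 3: 3^56 ≡ 112; 3^16 ≡ 49 — none is 1, so 3 is a primitive root.
The smallest primitive root modulo 113 is 3.

3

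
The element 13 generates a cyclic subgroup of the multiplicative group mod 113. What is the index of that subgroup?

By Lagrange's theorem, ord_113(13) divides φ(113) = 113 − 1 = 112 = 2^4 · 7.
Divisors of 112: 1, 2, 4, 7, 8, 14, 16, 28, 56, 112.
Check 13^d mod 113 for each divisor in increasing order:
13^1 ≡ 13 (mod 113)
13^2 ≡ 56 (mod 113)
13^4 ≡ 85 (mod 113)
13^7 ≡ 69 (mod 113)
13^8 ≡ 106 (mod 113)
13^14 ≡ 15 (mod 113)
13^16 ≡ 49 (mod 113)
13^28 ≡ 112 (mod 113)
13^56 ≡ 1 (mod 113) ✓
Thus |⟨13⟩| = ord(13) = 56.
[(Z/113Z)^× : ⟨13⟩] = 112/56 = 2.

2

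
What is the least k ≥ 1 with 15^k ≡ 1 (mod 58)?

The order of 15 must divide φ(58) = φ(2)·φ(29) = 1·28 = 28 = 2^2 · 7.
Divisors of 28: 1, 2, 4, 7, 14, 28.
Evaluate successive powers at the divisors of 28:
15^1 ≡ 15 (mod 58)
15^2 ≡ 51 (mod 58)
15^4 ≡ 49 (mod 58)
15^7 ≡ 17 (mod 58)
15^14 ≡ 57 (mod 58)
15^28 ≡ 1 (mod 58) ✓
So ord_58(15) = 28.

28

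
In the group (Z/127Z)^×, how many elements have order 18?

6

φ(127) = 127 − 1 = 126 = 2 · 3^2 · 7.
Since (Z/127Z)^× is cyclic of order 126, the number of elements of order d is φ(d) when d | 126 and 0 otherwise.
18 = 2 · 3^2 divides 126, and φ(18) = 6.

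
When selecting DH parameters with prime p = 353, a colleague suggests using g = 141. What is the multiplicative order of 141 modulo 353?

ord(141) | φ(353) = 353 − 1 = 352 = 2^5 · 11.
Divisors of 352: 1, 2, 4, 8, 11, 16, 22, 32, 44, 88, 176, 352.
Check 141^d mod 353 for each divisor in increasing order:
141^1 ≡ 141
141^2 ≡ 113
141^4 ≡ 61
141^8 ≡ 191
141^11 ≡ 343
141^16 ≡ 122
141^22 ≡ 100
141^32 ≡ 58
141^44 ≡ 116
141^88 ≡ 42
141^176 ≡ 352
141^352 ≡ 1
Hence ord(141) = 352.

352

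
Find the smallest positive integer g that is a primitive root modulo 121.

2

φ(121) = φ(11^2) = 11·(11−1) = 110 = 2 · 5 · 11.
Test candidates g = 2, 3, … against the prime factors q ∈ {2, 5, 11} of φ(121): g is a generator iff g^(110/q) ≢ 1 for every such q.
g = 2: 2^55 ≡ 120; 2^22 ≡ 81; 2^10 ≡ 56 — none is 1, so 2 is a primitive root.
Hence the least primitive root of 121 is 2.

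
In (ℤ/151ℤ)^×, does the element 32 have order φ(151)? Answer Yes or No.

φ(151) = 151 − 1 = 150 = 2 · 3 · 5^2.
32 is a primitive root mod 151 iff 32^(φ(151)/q) ≢ 1 for every prime q | φ(151), i.e. q ∈ {2, 3, 5}.
32^75 ≡ 1 (mod 151)  [q = 2: ≡ 1 ✗]
32^50 ≡ 118 (mod 151)  [q = 3: ≢ 1 ✓]
32^30 ≡ 1 (mod 151)  [q = 5: ≡ 1 ✗]
The check at q = 2 fails, so 32 generates a proper subgroup.

No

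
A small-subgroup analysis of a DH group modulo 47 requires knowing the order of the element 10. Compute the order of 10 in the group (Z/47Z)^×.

46

By Lagrange's theorem, ord_47(10) divides φ(47) = 47 − 1 = 46 = 2 · 23.
Divisors of 46: 1, 2, 23, 46.
Check 10^d mod 47 for each divisor in increasing order:
10^1 ≡ 10 (mod 47)
10^2 ≡ 6 (mod 47)
10^23 ≡ 46 (mod 47)
10^46 ≡ 1 (mod 47) ✓
The smallest such exponent is 46, so the order of 10 is 46.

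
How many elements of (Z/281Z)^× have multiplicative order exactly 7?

6

φ(281) = 281 − 1 = 280 = 2^3 · 5 · 7.
Since (Z/281Z)^× is cyclic of order 280, the number of elements of order d is φ(d) when d | 280 and 0 otherwise.
7 | 280, and φ(7) = 7 − 1 = 6.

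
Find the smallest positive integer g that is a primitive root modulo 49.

3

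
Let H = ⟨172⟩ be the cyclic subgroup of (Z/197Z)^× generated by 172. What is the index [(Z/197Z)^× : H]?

4

Since 172 ∈ (Z/197Z)^×, its order divides φ(197) = 197 − 1 = 196 = 2^2 · 7^2.
Divisors of 196: 1, 2, 4, 7, 14, 28, 49, 98, 196.
Check 172^d mod 197 for each divisor in increasing order:
172^1 ≡ 172
172^2 ≡ 34
172^4 ≡ 171
172^7 ≡ 36
172^14 ≡ 114
172^28 ≡ 191
172^49 ≡ 1
Thus |⟨172⟩| = ord(172) = 49.
[(Z/197Z)^× : ⟨172⟩] = 196/49 = 4.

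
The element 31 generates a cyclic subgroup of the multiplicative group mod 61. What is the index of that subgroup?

The order of 31 must divide φ(61) = 61 − 1 = 60 = 2^2 · 3 · 5.
Divisors of 60: 1, 2, 3, 4, 5, 6, 10, 12, 15, 20, 30, 60.
Compute 31^d (mod 61) for the divisors d until we hit 1:
31^1 ≡ 31
31^2 ≡ 46
31^3 ≡ 23
31^4 ≡ 42
31^5 ≡ 21
31^6 ≡ 41
31^10 ≡ 14
31^12 ≡ 34
31^15 ≡ 50
31^20 ≡ 13
31^30 ≡ 60
31^60 ≡ 1
Thus |⟨31⟩| = ord(31) = 60.
Index = |(Z/61Z)^×| / |⟨31⟩| = 60 / 60 = 1.

1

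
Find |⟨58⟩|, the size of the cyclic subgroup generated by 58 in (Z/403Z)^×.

60

By Lagrange's theorem, ord_403(58) divides φ(403) = φ(13·31) = (13−1)·(31−1) = 12·30 = 360 = 2^3 · 3^2 · 5.
Divisors of 360: 1, 2, 3, 4, 5, 6, 8, 9, 10, 12, 15, 18, 20, 24, 30, 36, 40, 45, 60, 72, 90, 120, 180, 360.
Evaluate successive powers at the divisors of 360:
58^1 ≡ 58
58^2 ≡ 140
58^3 ≡ 60
58^4 ≡ 256
58^5 ≡ 340
58^6 ≡ 376
58^8 ≡ 250
58^9 ≡ 395
58^10 ≡ 342
58^12 ≡ 326
58^15 ≡ 216
58^18 ≡ 64
58^20 ≡ 94
58^24 ≡ 287
58^30 ≡ 311
58^36 ≡ 66
58^40 ≡ 373
58^45 ≡ 278
58^60 ≡ 1
Therefore the multiplicative order of 58 modulo 403 is 60.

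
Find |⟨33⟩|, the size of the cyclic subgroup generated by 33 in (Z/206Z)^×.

ord(33) | φ(206) = φ(2)·φ(103) = 1·102 = 102 = 2 · 3 · 17.
Divisors of 102: 1, 2, 3, 6, 17, 34, 51, 102.
Compute 33^d (mod 206) for the divisors d until we hit 1:
33^1 ≡ 33
33^2 ≡ 59
33^3 ≡ 93
33^6 ≡ 203
33^17 ≡ 149
33^34 ≡ 159
33^51 ≡ 1
The smallest such exponent is 51, so the order of 33 is 51.

51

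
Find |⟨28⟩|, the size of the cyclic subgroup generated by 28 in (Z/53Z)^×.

13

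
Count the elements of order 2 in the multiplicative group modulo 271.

1

φ(271) = 271 − 1 = 270 = 2 · 3^3 · 5.
In a cyclic group of order 270, there are φ(d) elements of order d for each divisor d of 270, and zero for non-divisors.
2 | 270, and φ(2) = 2 − 1 = 1.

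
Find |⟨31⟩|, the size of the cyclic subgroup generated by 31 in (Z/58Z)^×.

By Lagrange's theorem, ord_58(31) divides φ(58) = φ(2)·φ(29) = 1·28 = 28 = 2^2 · 7.
Divisors of 28: 1, 2, 4, 7, 14, 28.
Evaluate successive powers at the divisors of 28:
31^1 ≡ 31 (mod 58)
31^2 ≡ 33 (mod 58)
31^4 ≡ 45 (mod 58)
31^7 ≡ 41 (mod 58)
31^14 ≡ 57 (mod 58)
31^28 ≡ 1 (mod 58) ✓
So ord_58(31) = 28.

28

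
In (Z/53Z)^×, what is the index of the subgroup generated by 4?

By Lagrange's theorem, ord_53(4) divides φ(53) = 53 − 1 = 52 = 2^2 · 13.
Divisors of 52: 1, 2, 4, 13, 26, 52.
Compute 4^d (mod 53) for the divisors d until we hit 1:
4^1 ≡ 4 (mod 53)
4^2 ≡ 16 (mod 53)
4^4 ≡ 44 (mod 53)
4^13 ≡ 52 (mod 53)
4^26 ≡ 1 (mod 53) ✓
The order of 4 is 26, so the subgroup it generates has 26 elements.
[(Z/53Z)^× : ⟨4⟩] = 52/26 = 2.

2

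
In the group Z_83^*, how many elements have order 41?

φ(83) = 83 − 1 = 82 = 2 · 41.
Since (Z/83Z)^× is cyclic of order 82, the number of elements of order d is φ(d) when d | 82 and 0 otherwise.
41 | 82, and φ(41) = 41 − 1 = 40.

40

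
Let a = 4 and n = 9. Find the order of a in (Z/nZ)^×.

3

Since 4 ∈ (Z/9Z)^×, its order divides φ(9) = φ(3^2) = 3·(3−1) = 6 = 2 · 3.
Divisors of 6: 1, 2, 3, 6.
Evaluate successive powers at the divisors of 6:
4^1 ≡ 4
4^2 ≡ 7
4^3 ≡ 1
Therefore the multiplicative order of 4 modulo 9 is 3.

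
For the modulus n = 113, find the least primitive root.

3

φ(113) = 113 − 1 = 112 = 2^4 · 7.
g is a primitive root iff g^(112/q) ≢ 1 (mod 113) for each prime q ∈ {2, 7}.
g = 2: 2^56 ≡ 1 — hits 1, so not a primitive root.
g = 3: 3^56 ≡ 112; 3^16 ≡ 49 — none is 1, so 3 is a primitive root.
So 3 is the smallest generator of (Z/113Z)^×.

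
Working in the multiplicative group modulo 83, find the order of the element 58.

82

By Lagrange's theorem, ord_83(58) divides φ(83) = 83 − 1 = 82 = 2 · 41.
Divisors of 82: 1, 2, 41, 82.
Evaluate successive powers at the divisors of 82:
58^1 ≡ 58
58^2 ≡ 44
58^41 ≡ 82
58^82 ≡ 1
Therefore the multiplicative order of 58 modulo 83 is 82.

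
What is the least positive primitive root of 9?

2

φ(9) = φ(3^2) = 3·(3−1) = 6 = 2 · 3.
Test candidates g = 2, 3, … against the prime factors q ∈ {2, 3} of φ(9): g is a generator iff g^(6/q) ≢ 1 for every such q.
g = 2: 2^3 ≡ 8; 2^2 ≡ 4 — none is 1, so 2 is a primitive root.
The smallest primitive root modulo 9 is 2.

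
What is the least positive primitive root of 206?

5

φ(206) = φ(2)·φ(103) = 1·102 = 102 = 2 · 3 · 17.
Test candidates g = 2, 3, … against the prime factors q ∈ {2, 3, 17} of φ(206): g is a generator iff g^(102/q) ≢ 1 for every such q.
g = 2: gcd(2, 206) = 2 > 1, not a unit — skip.
g = 3: 3^51 ≡ 205; 3^34 ≡ 1 — hits 1, so not a primitive root.
g = 4: gcd(4, 206) = 2 > 1, not a unit — skip.
g = 5: 5^51 ≡ 205; 5^34 ≡ 159; 5^6 ≡ 175 — none is 1, so 5 is a primitive root.
Hence the least primitive root of 206 is 5.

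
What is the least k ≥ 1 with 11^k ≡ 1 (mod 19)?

3

The order of 11 must divide φ(19) = 19 − 1 = 18 = 2 · 3^2.
Divisors of 18: 1, 2, 3, 6, 9, 18.
Test each divisor d:
11^1 ≡ 11
11^2 ≡ 7
11^3 ≡ 1
Hence ord(11) = 3.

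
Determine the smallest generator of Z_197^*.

2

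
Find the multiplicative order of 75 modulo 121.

55

ord(75) | φ(121) = φ(11^2) = 11·(11−1) = 110 = 2 · 5 · 11.
Divisors of 110: 1, 2, 5, 10, 11, 22, 55, 110.
Test each divisor d:
75^1 ≡ 75
75^2 ≡ 59
75^5 ≡ 78
75^10 ≡ 34
75^11 ≡ 9
75^22 ≡ 81
75^55 ≡ 1
Hence ord(75) = 55.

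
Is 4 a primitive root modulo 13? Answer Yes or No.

φ(13) = 13 − 1 = 12 = 2^2 · 3.
It suffices to check that the order of 4 is not a proper divisor of 12: compute 4^(12/q) for q ∈ {2, 3}.
4^6 ≡ 1 (mod 13)  [q = 2: ≡ 1 ✗]
4^4 ≡ 9 (mod 13)  [q = 3: ≢ 1 ✓]
The check at q = 2 fails, so 4 generates a proper subgroup.

No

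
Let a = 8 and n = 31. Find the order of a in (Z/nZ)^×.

ord(8) | φ(31) = 31 − 1 = 30 = 2 · 3 · 5.
Divisors of 30: 1, 2, 3, 5, 6, 10, 15, 30.
Test each divisor d:
8^1 ≡ 8
8^2 ≡ 2
8^3 ≡ 16
8^5 ≡ 1
So ord_31(8) = 5.

5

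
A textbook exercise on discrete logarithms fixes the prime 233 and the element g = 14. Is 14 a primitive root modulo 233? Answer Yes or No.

No

φ(233) = 233 − 1 = 232 = 2^3 · 29.
14 is a primitive root mod 233 iff 14^(φ(233)/q) ≢ 1 for every prime q | φ(233), i.e. q ∈ {2, 29}.
14^116 ≡ 1 (mod 233)  [q = 2: ≡ 1 ✗]
14^8 ≡ 142 (mod 233)  [q = 29: ≢ 1 ✓]
14^116 ≡ 1 shows ord(14) | 116, strictly less than φ(233); not a primitive root.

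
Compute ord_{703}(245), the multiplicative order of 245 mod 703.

36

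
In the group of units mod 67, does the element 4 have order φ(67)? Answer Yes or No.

φ(67) = 67 − 1 = 66 = 2 · 3 · 11.
It suffices to check that the order of 4 is not a proper divisor of 66: compute 4^(66/q) for q ∈ {2, 3, 11}.
4^33 ≡ 1 (mod 67)  [q = 2: ≡ 1 ✗]
4^22 ≡ 29 (mod 67)  [q = 3: ≢ 1 ✓]
4^6 ≡ 9 (mod 67)  [q = 11: ≢ 1 ✓]
The check at q = 2 fails, so 4 generates a proper subgroup.

No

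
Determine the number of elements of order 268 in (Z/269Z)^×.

132

φ(269) = 269 − 1 = 268 = 2^2 · 67.
(Z/269Z)^× is cyclic (|G| = 268); a cyclic group of order m has exactly φ(d) elements of each order d | m, and none otherwise.
268 = 2^2 · 67 divides 268, and φ(268) = 132.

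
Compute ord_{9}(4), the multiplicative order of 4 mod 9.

3

The order of 4 must divide φ(9) = φ(3^2) = 3·(3−1) = 6 = 2 · 3.
Divisors of 6: 1, 2, 3, 6.
Check 4^d mod 9 for each divisor in increasing order:
4^1 ≡ 4 (mod 9)
4^2 ≡ 7 (mod 9)
4^3 ≡ 1 (mod 9) ✓
Therefore the multiplicative order of 4 modulo 9 is 3.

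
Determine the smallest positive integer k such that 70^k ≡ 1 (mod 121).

55

Since 70 ∈ (Z/121Z)^×, its order divides φ(121) = φ(11^2) = 11·(11−1) = 110 = 2 · 5 · 11.
Divisors of 110: 1, 2, 5, 10, 11, 22, 55, 110.
Test each divisor d:
70^1 ≡ 70 (mod 121)
70^2 ≡ 60 (mod 121)
70^5 ≡ 78 (mod 121)
70^10 ≡ 34 (mod 121)
70^11 ≡ 81 (mod 121)
70^22 ≡ 27 (mod 121)
70^55 ≡ 1 (mod 121) ✓
The smallest such exponent is 55, so the order of 70 is 55.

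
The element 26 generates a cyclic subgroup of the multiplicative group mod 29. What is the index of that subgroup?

By Lagrange's theorem, ord_29(26) divides φ(29) = 29 − 1 = 28 = 2^2 · 7.
Divisors of 28: 1, 2, 4, 7, 14, 28.
Test each divisor d:
26^1 ≡ 26 (mod 29)
26^2 ≡ 9 (mod 29)
26^4 ≡ 23 (mod 29)
26^7 ≡ 17 (mod 29)
26^14 ≡ 28 (mod 29)
26^28 ≡ 1 (mod 29) ✓
The order of 26 is 28, so the subgroup it generates has 28 elements.
The index is φ(29) / ord(26) = 28 / 28 = 1.

1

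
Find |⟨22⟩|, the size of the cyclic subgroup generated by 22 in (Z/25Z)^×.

Since 22 ∈ (Z/25Z)^×, its order divides φ(25) = φ(5^2) = 5·(5−1) = 20 = 2^2 · 5.
Divisors of 20: 1, 2, 4, 5, 10, 20.
Test each divisor d:
22^1 ≡ 22 (mod 25)
22^2 ≡ 9 (mod 25)
22^4 ≡ 6 (mod 25)
22^5 ≡ 7 (mod 25)
22^10 ≡ 24 (mod 25)
22^20 ≡ 1 (mod 25) ✓
So ord_25(22) = 20.

20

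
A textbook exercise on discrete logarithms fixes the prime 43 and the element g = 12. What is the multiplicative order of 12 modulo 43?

42

Since 12 ∈ (Z/43Z)^×, its order divides φ(43) = 43 − 1 = 42 = 2 · 3 · 7.
Divisors of 42: 1, 2, 3, 6, 7, 14, 21, 42.
Check 12^d mod 43 for each divisor in increasing order:
12^1 ≡ 12 (mod 43)
12^2 ≡ 15 (mod 43)
12^3 ≡ 8 (mod 43)
12^6 ≡ 21 (mod 43)
12^7 ≡ 37 (mod 43)
12^14 ≡ 36 (mod 43)
12^21 ≡ 42 (mod 43)
12^42 ≡ 1 (mod 43) ✓
So ord_43(12) = 42.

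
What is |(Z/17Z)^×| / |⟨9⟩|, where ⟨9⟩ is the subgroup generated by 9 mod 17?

2

The order of 9 must divide φ(17) = 17 − 1 = 16 = 2^4.
Divisors of 16: 1, 2, 4, 8, 16.
Evaluate successive powers at the divisors of 16:
9^1 ≡ 9
9^2 ≡ 13
9^4 ≡ 16
9^8 ≡ 1
So ord_17(9) = 8, hence |⟨9⟩| = 8.
[(Z/17Z)^× : ⟨9⟩] = 16/8 = 2.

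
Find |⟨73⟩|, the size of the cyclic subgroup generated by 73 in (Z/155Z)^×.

60

ord(73) | φ(155) = φ(5·31) = (5−1)·(31−1) = 4·30 = 120 = 2^3 · 3 · 5.
Divisors of 120: 1, 2, 3, 4, 5, 6, 8, 10, 12, 15, 20, 24, 30, 40, 60, 120.
Compute 73^d (mod 155) for the divisors d until we hit 1:
73^1 ≡ 73
73^2 ≡ 59
73^3 ≡ 122
73^4 ≡ 71
73^5 ≡ 68
73^6 ≡ 4
73^8 ≡ 81
73^10 ≡ 129
73^12 ≡ 16
73^15 ≡ 92
73^20 ≡ 56
73^24 ≡ 101
73^30 ≡ 94
73^40 ≡ 36
73^60 ≡ 1
Hence ord(73) = 60.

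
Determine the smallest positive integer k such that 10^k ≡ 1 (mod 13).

The order of 10 must divide φ(13) = 13 − 1 = 12 = 2^2 · 3.
Divisors of 12: 1, 2, 3, 4, 6, 12.
Evaluate successive powers at the divisors of 12:
10^1 ≡ 10 (mod 13)
10^2 ≡ 9 (mod 13)
10^3 ≡ 12 (mod 13)
10^4 ≡ 3 (mod 13)
10^6 ≡ 1 (mod 13) ✓
The smallest such exponent is 6, so the order of 10 is 6.

6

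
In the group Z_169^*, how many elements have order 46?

0

φ(169) = φ(13^2) = 13·(13−1) = 156 = 2^2 · 3 · 13.
(Z/169Z)^× is cyclic (|G| = 156); a cyclic group of order m has exactly φ(d) elements of each order d | m, and none otherwise.
Since 46 ∤ 156, the count is 0.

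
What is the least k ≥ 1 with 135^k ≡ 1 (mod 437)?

The order of 135 must divide φ(437) = φ(19·23) = (19−1)·(23−1) = 18·22 = 396 = 2^2 · 3^2 · 11.
Divisors of 396: 1, 2, 3, 4, 6, 9, 11, 12, 18, 22, 33, 36, 44, 66, 99, 132, 198, 396.
Evaluate successive powers at the divisors of 396:
135^1 ≡ 135
135^2 ≡ 308
135^3 ≡ 65
135^4 ≡ 35
135^6 ≡ 292
135^9 ≡ 189
135^11 ≡ 91
135^12 ≡ 49
135^18 ≡ 324
135^22 ≡ 415
135^33 ≡ 183
135^36 ≡ 96
135^44 ≡ 47
135^66 ≡ 277
135^99 ≡ 436
135^132 ≡ 254
135^198 ≡ 1
Hence ord(135) = 198.

198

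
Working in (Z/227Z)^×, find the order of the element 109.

113

The order of 109 must divide φ(227) = 227 − 1 = 226 = 2 · 113.
Divisors of 226: 1, 2, 113, 226.
Evaluate successive powers at the divisors of 226:
109^1 ≡ 109 (mod 227)
109^2 ≡ 77 (mod 227)
109^113 ≡ 1 (mod 227) ✓
The smallest such exponent is 113, so the order of 109 is 113.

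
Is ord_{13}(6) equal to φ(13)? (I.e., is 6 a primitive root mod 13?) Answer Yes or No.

Yes

φ(13) = 13 − 1 = 12 = 2^2 · 3.
Test 6^(12/q) mod 13 for each prime factor q of 12:
6^6 ≡ 12 (mod 13)  [q = 2: ≢ 1 ✓]
6^4 ≡ 9 (mod 13)  [q = 3: ≢ 1 ✓]
Every test exponent gives a nontrivial residue, hence 6 generates the full group.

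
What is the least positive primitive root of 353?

3

φ(353) = 353 − 1 = 352 = 2^5 · 11.
g is a primitive root iff g^(352/q) ≢ 1 (mod 353) for each prime q ∈ {2, 11}.
g = 2: 2^176 ≡ 1 — hits 1, so not a primitive root.
g = 3: 3^176 ≡ 352; 3^32 ≡ 140 — none is 1, so 3 is a primitive root.
Hence the least primitive root of 353 is 3.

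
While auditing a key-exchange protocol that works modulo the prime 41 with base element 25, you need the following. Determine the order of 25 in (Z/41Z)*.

10

By Lagrange's theorem, ord_41(25) divides φ(41) = 41 − 1 = 40 = 2^3 · 5.
Divisors of 40: 1, 2, 4, 5, 8, 10, 20, 40.
Compute 25^d (mod 41) for the divisors d until we hit 1:
25^1 ≡ 25
25^2 ≡ 10
25^4 ≡ 18
25^5 ≡ 40
25^8 ≡ 37
25^10 ≡ 1
So ord_41(25) = 10.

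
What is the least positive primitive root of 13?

2

φ(13) = 13 − 1 = 12 = 2^2 · 3.
Test candidates g = 2, 3, … against the prime factors q ∈ {2, 3} of φ(13): g is a generator iff g^(12/q) ≢ 1 for every such q.
g = 2: 2^6 ≡ 12; 2^4 ≡ 3 — none is 1, so 2 is a primitive root.
The smallest primitive root modulo 13 is 2.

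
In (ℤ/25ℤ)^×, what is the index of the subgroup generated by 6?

4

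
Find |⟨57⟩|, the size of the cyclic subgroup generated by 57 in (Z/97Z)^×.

96

Since 57 ∈ (Z/97Z)^×, its order divides φ(97) = 97 − 1 = 96 = 2^5 · 3.
Divisors of 96: 1, 2, 3, 4, 6, 8, 12, 16, 24, 32, 48, 96.
Check 57^d mod 97 for each divisor in increasing order:
57^1 ≡ 57 (mod 97)
57^2 ≡ 48 (mod 97)
57^3 ≡ 20 (mod 97)
57^4 ≡ 73 (mod 97)
57^6 ≡ 12 (mod 97)
57^8 ≡ 91 (mod 97)
57^12 ≡ 47 (mod 97)
57^16 ≡ 36 (mod 97)
57^24 ≡ 75 (mod 97)
57^32 ≡ 35 (mod 97)
57^48 ≡ 96 (mod 97)
57^96 ≡ 1 (mod 97) ✓
The smallest such exponent is 96, so the order of 57 is 96.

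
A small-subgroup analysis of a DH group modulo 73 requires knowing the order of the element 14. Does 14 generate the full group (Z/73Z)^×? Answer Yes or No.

Yes

φ(73) = 73 − 1 = 72 = 2^3 · 3^2.
Test 14^(72/q) mod 73 for each prime factor q of 72:
14^36 ≡ 72 (mod 73)  [q = 2: ≢ 1 ✓]
14^24 ≡ 64 (mod 73)  [q = 3: ≢ 1 ✓]
All checks pass, so 14 has order 72 and is a primitive root modulo 73.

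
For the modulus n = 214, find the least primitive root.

5

φ(214) = φ(2)·φ(107) = 1·106 = 106 = 2 · 53.
g is a primitive root iff g^(106/q) ≢ 1 (mod 214) for each prime q ∈ {2, 53}.
g = 2: gcd(2, 214) = 2 > 1, not a unit — skip.
g = 3: 3^53 ≡ 1 — hits 1, so not a primitive root.
g = 4: gcd(4, 214) = 2 > 1, not a unit — skip.
g = 5: 5^53 ≡ 213; 5^2 ≡ 25 — none is 1, so 5 is a primitive root.
Hence the least primitive root of 214 is 5.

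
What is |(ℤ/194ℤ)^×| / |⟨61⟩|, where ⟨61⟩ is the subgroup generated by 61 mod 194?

32

Since 61 ∈ (Z/194Z)^×, its order divides φ(194) = φ(2)·φ(97) = 1·96 = 96 = 2^5 · 3.
Divisors of 96: 1, 2, 3, 4, 6, 8, 12, 16, 24, 32, 48, 96.
Evaluate successive powers at the divisors of 96:
61^1 ≡ 61 (mod 194)
61^2 ≡ 35 (mod 194)
61^3 ≡ 1 (mod 194) ✓
Thus |⟨61⟩| = ord(61) = 3.
Index = |(Z/194Z)^×| / |⟨61⟩| = 96 / 3 = 32.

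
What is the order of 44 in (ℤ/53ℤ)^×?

By Lagrange's theorem, ord_53(44) divides φ(53) = 53 − 1 = 52 = 2^2 · 13.
Divisors of 52: 1, 2, 4, 13, 26, 52.
Compute 44^d (mod 53) for the divisors d until we hit 1:
44^1 ≡ 44 (mod 53)
44^2 ≡ 28 (mod 53)
44^4 ≡ 42 (mod 53)
44^13 ≡ 1 (mod 53) ✓
So ord_53(44) = 13.

13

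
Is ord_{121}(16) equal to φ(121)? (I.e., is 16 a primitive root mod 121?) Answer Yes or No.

φ(121) = φ(11^2) = 11·(11−1) = 110 = 2 · 5 · 11.
It suffices to check that the order of 16 is not a proper divisor of 110: compute 16^(110/q) for q ∈ {2, 5, 11}.
16^55 ≡ 1 (mod 121)  [q = 2: ≡ 1 ✗]
16^22 ≡ 3 (mod 121)  [q = 5: ≢ 1 ✓]
16^10 ≡ 100 (mod 121)  [q = 11: ≢ 1 ✓]
Since 16^55 ≡ 1, the order of 16 divides 55 < 110, so 16 is not a primitive root.

No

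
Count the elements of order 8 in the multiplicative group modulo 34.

4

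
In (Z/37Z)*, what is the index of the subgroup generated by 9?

The order of 9 must divide φ(37) = 37 − 1 = 36 = 2^2 · 3^2.
Divisors of 36: 1, 2, 3, 4, 6, 9, 12, 18, 36.
Test each divisor d:
9^1 ≡ 9 (mod 37)
9^2 ≡ 7 (mod 37)
9^3 ≡ 26 (mod 37)
9^4 ≡ 12 (mod 37)
9^6 ≡ 10 (mod 37)
9^9 ≡ 1 (mod 37) ✓
So ord_37(9) = 9, hence |⟨9⟩| = 9.
Index = |(Z/37Z)^×| / |⟨9⟩| = 36 / 9 = 4.

4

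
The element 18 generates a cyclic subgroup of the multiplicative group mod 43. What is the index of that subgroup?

1

By Lagrange's theorem, ord_43(18) divides φ(43) = 43 − 1 = 42 = 2 · 3 · 7.
Divisors of 42: 1, 2, 3, 6, 7, 14, 21, 42.
Test each divisor d:
18^1 ≡ 18 (mod 43)
18^2 ≡ 23 (mod 43)
18^3 ≡ 27 (mod 43)
18^6 ≡ 41 (mod 43)
18^7 ≡ 7 (mod 43)
18^14 ≡ 6 (mod 43)
18^21 ≡ 42 (mod 43)
18^42 ≡ 1 (mod 43) ✓
So ord_43(18) = 42, hence |⟨18⟩| = 42.
The index is φ(43) / ord(18) = 42 / 42 = 1.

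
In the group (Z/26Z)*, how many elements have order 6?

φ(26) = φ(2)·φ(13) = 1·12 = 12 = 2^2 · 3.
In a cyclic group of order 12, there are φ(d) elements of order d for each divisor d of 12, and zero for non-divisors.
6 = 2 · 3 divides 12, and φ(6) = 2.

2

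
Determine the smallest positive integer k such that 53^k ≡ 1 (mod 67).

22

ord(53) | φ(67) = 67 − 1 = 66 = 2 · 3 · 11.
Divisors of 66: 1, 2, 3, 6, 11, 22, 33, 66.
Check 53^d mod 67 for each divisor in increasing order:
53^1 ≡ 53 (mod 67)
53^2 ≡ 62 (mod 67)
53^3 ≡ 3 (mod 67)
53^6 ≡ 9 (mod 67)
53^11 ≡ 66 (mod 67)
53^22 ≡ 1 (mod 67) ✓
So ord_67(53) = 22.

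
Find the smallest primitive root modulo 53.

2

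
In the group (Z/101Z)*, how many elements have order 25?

20

φ(101) = 101 − 1 = 100 = 2^2 · 5^2.
(Z/101Z)^× is cyclic (|G| = 100); a cyclic group of order m has exactly φ(d) elements of each order d | m, and none otherwise.
25 = 5^2 divides 100, and φ(25) = 20.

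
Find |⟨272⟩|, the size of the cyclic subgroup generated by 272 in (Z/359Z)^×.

Since 272 ∈ (Z/359Z)^×, its order divides φ(359) = 359 − 1 = 358 = 2 · 179.
Divisors of 358: 1, 2, 179, 358.
Test each divisor d:
272^1 ≡ 272 (mod 359)
272^2 ≡ 30 (mod 359)
272^179 ≡ 1 (mod 359) ✓
The smallest such exponent is 179, so the order of 272 is 179.

179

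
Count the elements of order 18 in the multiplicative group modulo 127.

6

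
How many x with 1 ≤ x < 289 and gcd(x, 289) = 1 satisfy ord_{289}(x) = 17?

16

φ(289) = φ(17^2) = 17·(17−1) = 272 = 2^4 · 17.
In a cyclic group of order 272, there are φ(d) elements of order d for each divisor d of 272, and zero for non-divisors.
17 | 272, and φ(17) = 17 − 1 = 16.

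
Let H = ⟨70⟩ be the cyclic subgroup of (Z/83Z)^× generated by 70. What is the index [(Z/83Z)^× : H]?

2

By Lagrange's theorem, ord_83(70) divides φ(83) = 83 − 1 = 82 = 2 · 41.
Divisors of 82: 1, 2, 41, 82.
Check 70^d mod 83 for each divisor in increasing order:
70^1 ≡ 70
70^2 ≡ 3
70^41 ≡ 1
The order of 70 is 41, so the subgroup it generates has 41 elements.
[(Z/83Z)^× : ⟨70⟩] = 82/41 = 2.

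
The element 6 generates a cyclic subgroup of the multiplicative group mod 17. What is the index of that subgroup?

1

By Lagrange's theorem, ord_17(6) divides φ(17) = 17 − 1 = 16 = 2^4.
Divisors of 16: 1, 2, 4, 8, 16.
Check 6^d mod 17 for each divisor in increasing order:
6^1 ≡ 6 (mod 17)
6^2 ≡ 2 (mod 17)
6^4 ≡ 4 (mod 17)
6^8 ≡ 16 (mod 17)
6^16 ≡ 1 (mod 17) ✓
The order of 6 is 16, so the subgroup it generates has 16 elements.
Index = |(Z/17Z)^×| / |⟨6⟩| = 16 / 16 = 1.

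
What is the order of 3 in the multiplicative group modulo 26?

3

By Lagrange's theorem, ord_26(3) divides φ(26) = φ(2)·φ(13) = 1·12 = 12 = 2^2 · 3.
Divisors of 12: 1, 2, 3, 4, 6, 12.
Check 3^d mod 26 for each divisor in increasing order:
3^1 ≡ 3
3^2 ≡ 9
3^3 ≡ 1
So ord_26(3) = 3.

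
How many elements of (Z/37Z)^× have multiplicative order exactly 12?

φ(37) = 37 − 1 = 36 = 2^2 · 3^2.
(Z/37Z)^× is cyclic (|G| = 36); a cyclic group of order m has exactly φ(d) elements of each order d | m, and none otherwise.
12 = 2^2 · 3 divides 36, and φ(12) = 4.

4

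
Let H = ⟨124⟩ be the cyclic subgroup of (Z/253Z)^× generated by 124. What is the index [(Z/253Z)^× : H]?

The order of 124 must divide φ(253) = φ(11·23) = (11−1)·(23−1) = 10·22 = 220 = 2^2 · 5 · 11.
Divisors of 220: 1, 2, 4, 5, 10, 11, 20, 22, 44, 55, 110, 220.
Compute 124^d (mod 253) for the divisors d until we hit 1:
124^1 ≡ 124 (mod 253)
124^2 ≡ 196 (mod 253)
124^4 ≡ 213 (mod 253)
124^5 ≡ 100 (mod 253)
124^10 ≡ 133 (mod 253)
124^11 ≡ 47 (mod 253)
124^20 ≡ 232 (mod 253)
124^22 ≡ 185 (mod 253)
124^44 ≡ 70 (mod 253)
124^55 ≡ 1 (mod 253) ✓
So ord_253(124) = 55, hence |⟨124⟩| = 55.
The index is φ(253) / ord(124) = 220 / 55 = 4.

4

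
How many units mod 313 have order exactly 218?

0

φ(313) = 313 − 1 = 312 = 2^3 · 3 · 13.
In a cyclic group of order 312, there are φ(d) elements of order d for each divisor d of 312, and zero for non-divisors.
Since 218 ∤ 312, the count is 0.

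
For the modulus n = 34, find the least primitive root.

3

φ(34) = φ(2)·φ(17) = 1·16 = 16 = 2^4.
Test candidates g = 2, 3, … against the prime factors q ∈ {2} of φ(34): g is a generator iff g^(16/q) ≢ 1 for every such q.
g = 2: gcd(2, 34) = 2 > 1, not a unit — skip.
g = 3: 3^8 ≡ 33 — none is 1, so 3 is a primitive root.
So 3 is the smallest generator of (Z/34Z)^×.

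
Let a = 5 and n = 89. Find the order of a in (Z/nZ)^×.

44

ord(5) | φ(89) = 89 − 1 = 88 = 2^3 · 11.
Divisors of 88: 1, 2, 4, 8, 11, 22, 44, 88.
Compute 5^d (mod 89) for the divisors d until we hit 1:
5^1 ≡ 5 (mod 89)
5^2 ≡ 25 (mod 89)
5^4 ≡ 2 (mod 89)
5^8 ≡ 4 (mod 89)
5^11 ≡ 55 (mod 89)
5^22 ≡ 88 (mod 89)
5^44 ≡ 1 (mod 89) ✓
So ord_89(5) = 44.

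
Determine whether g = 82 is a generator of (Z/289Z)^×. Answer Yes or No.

Yes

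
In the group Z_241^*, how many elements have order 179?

0

φ(241) = 241 − 1 = 240 = 2^4 · 3 · 5.
(Z/241Z)^× is cyclic (|G| = 240); a cyclic group of order m has exactly φ(d) elements of each order d | m, and none otherwise.
Since 179 ∤ 240, the count is 0.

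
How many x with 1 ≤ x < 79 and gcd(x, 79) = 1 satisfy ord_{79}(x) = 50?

φ(79) = 79 − 1 = 78 = 2 · 3 · 13.
In a cyclic group of order 78, there are φ(d) elements of order d for each divisor d of 78, and zero for non-divisors.
Since 50 ∤ 78, the count is 0.

0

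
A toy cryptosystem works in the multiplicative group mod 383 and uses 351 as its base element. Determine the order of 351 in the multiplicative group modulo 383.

Since 351 ∈ (Z/383Z)^×, its order divides φ(383) = 383 − 1 = 382 = 2 · 191.
Divisors of 382: 1, 2, 191, 382.
Evaluate successive powers at the divisors of 382:
351^1 ≡ 351
351^2 ≡ 258
351^191 ≡ 382
351^382 ≡ 1
Therefore the multiplicative order of 351 modulo 383 is 382.

382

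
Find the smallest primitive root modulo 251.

6

φ(251) = 251 − 1 = 250 = 2 · 5^3.
g is a primitive root iff g^(250/q) ≢ 1 (mod 251) for each prime q ∈ {2, 5}.
g = 2: 2^125 ≡ 250; 2^50 ≡ 1 — hits 1, so not a primitive root.
g = 3: 3^125 ≡ 1 — hits 1, so not a primitive root.
g = 4: 4^125 ≡ 1 — hits 1, so not a primitive root.
g = 5: 5^125 ≡ 1 — hits 1, so not a primitive root.
g = 6: 6^125 ≡ 250; 6^50 ≡ 219 — none is 1, so 6 is a primitive root.
So 6 is the smallest generator of (Z/251Z)^×.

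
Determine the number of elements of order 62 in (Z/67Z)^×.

0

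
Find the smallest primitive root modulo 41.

φ(41) = 41 − 1 = 40 = 2^3 · 5.
Test candidates g = 2, 3, … against the prime factors q ∈ {2, 5} of φ(41): g is a generator iff g^(40/q) ≢ 1 for every such q.
g = 2: 2^20 ≡ 1 — hits 1, so not a primitive root.
g = 3: 3^20 ≡ 40; 3^8 ≡ 1 — hits 1, so not a primitive root.
g = 4: 4^20 ≡ 1 — hits 1, so not a primitive root.
g = 5: 5^20 ≡ 1 — hits 1, so not a primitive root.
g = 6: 6^20 ≡ 40; 6^8 ≡ 10 — none is 1, so 6 is a primitive root.
So 6 is the smallest generator of (Z/41Z)^×.

6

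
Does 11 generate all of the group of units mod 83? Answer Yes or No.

No

φ(83) = 83 − 1 = 82 = 2 · 41.
Test 11^(82/q) mod 83 for each prime factor q of 82:
11^41 ≡ 1 (mod 83)  [q = 2: ≡ 1 ✗]
11^2 ≡ 38 (mod 83)  [q = 41: ≢ 1 ✓]
The check at q = 2 fails, so 11 generates a proper subgroup.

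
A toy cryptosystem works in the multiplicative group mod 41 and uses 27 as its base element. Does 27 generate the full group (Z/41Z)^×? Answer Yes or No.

φ(41) = 41 − 1 = 40 = 2^3 · 5.
An element g generates (Z/41Z)^× iff g^(40/q) ≢ 1 (mod 41) for each prime q ∈ {2, 5}.
27^20 ≡ 40 (mod 41)  [q = 2: ≢ 1 ✓]
27^8 ≡ 1 (mod 41)  [q = 5: ≡ 1 ✗]
Since 27^8 ≡ 1, the order of 27 divides 8 < 40, so 27 is not a primitive root.

No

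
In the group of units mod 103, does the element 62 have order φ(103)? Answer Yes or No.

Yes

φ(103) = 103 − 1 = 102 = 2 · 3 · 17.
Test 62^(102/q) mod 103 for each prime factor q of 102:
62^51 ≡ 102 (mod 103)  [q = 2: ≢ 1 ✓]
62^34 ≡ 46 (mod 103)  [q = 3: ≢ 1 ✓]
62^6 ≡ 93 (mod 103)  [q = 17: ≢ 1 ✓]
None equal 1, so ord_103(62) = 102: 62 is a primitive root.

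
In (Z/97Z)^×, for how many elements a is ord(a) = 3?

2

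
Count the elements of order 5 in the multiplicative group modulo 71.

4

φ(71) = 71 − 1 = 70 = 2 · 5 · 7.
Since (Z/71Z)^× is cyclic of order 70, the number of elements of order d is φ(d) when d | 70 and 0 otherwise.
5 | 70, and φ(5) = 5 − 1 = 4.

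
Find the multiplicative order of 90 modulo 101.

100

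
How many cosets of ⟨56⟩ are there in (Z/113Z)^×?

4

ord(56) | φ(113) = 113 − 1 = 112 = 2^4 · 7.
Divisors of 112: 1, 2, 4, 7, 8, 14, 16, 28, 56, 112.
Test each divisor d:
56^1 ≡ 56 (mod 113)
56^2 ≡ 85 (mod 113)
56^4 ≡ 106 (mod 113)
56^7 ≡ 15 (mod 113)
56^8 ≡ 49 (mod 113)
56^14 ≡ 112 (mod 113)
56^16 ≡ 28 (mod 113)
56^28 ≡ 1 (mod 113) ✓
So ord_113(56) = 28, hence |⟨56⟩| = 28.
[(Z/113Z)^× : ⟨56⟩] = 112/28 = 4.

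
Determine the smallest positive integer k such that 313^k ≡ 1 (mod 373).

Since 313 ∈ (Z/373Z)^×, its order divides φ(373) = 373 − 1 = 372 = 2^2 · 3 · 31.
Divisors of 372: 1, 2, 3, 4, 6, 12, 31, 62, 93, 124, 186, 372.
Compute 313^d (mod 373) for the divisors d until we hit 1:
313^1 ≡ 313 (mod 373)
313^2 ≡ 243 (mod 373)
313^3 ≡ 340 (mod 373)
313^4 ≡ 115 (mod 373)
313^6 ≡ 343 (mod 373)
313^12 ≡ 154 (mod 373)
313^31 ≡ 69 (mod 373)
313^62 ≡ 285 (mod 373)
313^93 ≡ 269 (mod 373)
313^124 ≡ 284 (mod 373)
313^186 ≡ 372 (mod 373)
313^372 ≡ 1 (mod 373) ✓
The smallest such exponent is 372, so the order of 313 is 372.

372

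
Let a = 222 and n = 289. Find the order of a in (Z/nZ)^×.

17

By Lagrange's theorem, ord_289(222) divides φ(289) = φ(17^2) = 17·(17−1) = 272 = 2^4 · 17.
Divisors of 272: 1, 2, 4, 8, 16, 17, 34, 68, 136, 272.
Test each divisor d:
222^1 ≡ 222 (mod 289)
222^2 ≡ 154 (mod 289)
222^4 ≡ 18 (mod 289)
222^8 ≡ 35 (mod 289)
222^16 ≡ 69 (mod 289)
222^17 ≡ 1 (mod 289) ✓
Therefore the multiplicative order of 222 modulo 289 is 17.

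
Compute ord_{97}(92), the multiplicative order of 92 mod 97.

By Lagrange's theorem, ord_97(92) divides φ(97) = 97 − 1 = 96 = 2^5 · 3.
Divisors of 96: 1, 2, 3, 4, 6, 8, 12, 16, 24, 32, 48, 96.
Compute 92^d (mod 97) for the divisors d until we hit 1:
92^1 ≡ 92 (mod 97)
92^2 ≡ 25 (mod 97)
92^3 ≡ 69 (mod 97)
92^4 ≡ 43 (mod 97)
92^6 ≡ 8 (mod 97)
92^8 ≡ 6 (mod 97)
92^12 ≡ 64 (mod 97)
92^16 ≡ 36 (mod 97)
92^24 ≡ 22 (mod 97)
92^32 ≡ 35 (mod 97)
92^48 ≡ 96 (mod 97)
92^96 ≡ 1 (mod 97) ✓
Hence ord(92) = 96.

96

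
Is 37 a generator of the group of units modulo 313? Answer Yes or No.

Yes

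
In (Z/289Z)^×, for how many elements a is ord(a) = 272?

128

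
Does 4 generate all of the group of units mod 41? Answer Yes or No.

No

φ(41) = 41 − 1 = 40 = 2^3 · 5.
Test 4^(40/q) mod 41 for each prime factor q of 40:
4^20 ≡ 1 (mod 41)  [q = 2: ≡ 1 ✗]
4^8 ≡ 18 (mod 41)  [q = 5: ≢ 1 ✓]
The check at q = 2 fails, so 4 generates a proper subgroup.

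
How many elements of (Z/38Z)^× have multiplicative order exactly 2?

φ(38) = φ(2)·φ(19) = 1·18 = 18 = 2 · 3^2.
Since (Z/38Z)^× is cyclic of order 18, the number of elements of order d is φ(d) when d | 18 and 0 otherwise.
2 | 18, and φ(2) = 2 − 1 = 1.

1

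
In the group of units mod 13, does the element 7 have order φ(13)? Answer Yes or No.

φ(13) = 13 − 1 = 12 = 2^2 · 3.
7 is a primitive root mod 13 iff 7^(φ(13)/q) ≢ 1 for every prime q | φ(13), i.e. q ∈ {2, 3}.
7^6 ≡ 12 (mod 13)  [q = 2: ≢ 1 ✓]
7^4 ≡ 9 (mod 13)  [q = 3: ≢ 1 ✓]
All checks pass, so 7 has order 12 and is a primitive root modulo 13.

Yes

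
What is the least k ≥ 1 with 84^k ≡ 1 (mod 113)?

ord(84) | φ(113) = 113 − 1 = 112 = 2^4 · 7.
Divisors of 112: 1, 2, 4, 7, 8, 14, 16, 28, 56, 112.
Check 84^d mod 113 for each divisor in increasing order:
84^1 ≡ 84 (mod 113)
84^2 ≡ 50 (mod 113)
84^4 ≡ 14 (mod 113)
84^7 ≡ 40 (mod 113)
84^8 ≡ 83 (mod 113)
84^14 ≡ 18 (mod 113)
84^16 ≡ 109 (mod 113)
84^28 ≡ 98 (mod 113)
84^56 ≡ 112 (mod 113)
84^112 ≡ 1 (mod 113) ✓
So ord_113(84) = 112.

112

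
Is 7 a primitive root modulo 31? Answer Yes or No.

No

φ(31) = 31 − 1 = 30 = 2 · 3 · 5.
An element g generates (Z/31Z)^× iff g^(30/q) ≢ 1 (mod 31) for each prime q ∈ {2, 3, 5}.
7^15 ≡ 1 (mod 31)  [q = 2: ≡ 1 ✗]
7^10 ≡ 25 (mod 31)  [q = 3: ≢ 1 ✓]
7^6 ≡ 4 (mod 31)  [q = 5: ≢ 1 ✓]
The check at q = 2 fails, so 7 generates a proper subgroup.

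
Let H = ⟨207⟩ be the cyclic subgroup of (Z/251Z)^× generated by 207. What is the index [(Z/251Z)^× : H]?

2

Since 207 ∈ (Z/251Z)^×, its order divides φ(251) = 251 − 1 = 250 = 2 · 5^3.
Divisors of 250: 1, 2, 5, 10, 25, 50, 125, 250.
Check 207^d mod 251 for each divisor in increasing order:
207^1 ≡ 207 (mod 251)
207^2 ≡ 179 (mod 251)
207^5 ≡ 63 (mod 251)
207^10 ≡ 204 (mod 251)
207^25 ≡ 113 (mod 251)
207^50 ≡ 219 (mod 251)
207^125 ≡ 1 (mod 251) ✓
So ord_251(207) = 125, hence |⟨207⟩| = 125.
Index = |(Z/251Z)^×| / |⟨207⟩| = 250 / 125 = 2.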